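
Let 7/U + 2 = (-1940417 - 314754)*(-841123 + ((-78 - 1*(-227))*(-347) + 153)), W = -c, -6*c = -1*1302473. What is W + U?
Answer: -2622047811843426271/12078781572486 ≈ -2.1708e+5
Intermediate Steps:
c = 1302473/6 (c = -(-1)*1302473/6 = -⅙*(-1302473) = 1302473/6 ≈ 2.1708e+5)
W = -1302473/6 (W = -1*1302473/6 = -1302473/6 ≈ -2.1708e+5)
U = 7/2013130262081 (U = 7/(-2 + (-1940417 - 314754)*(-841123 + ((-78 - 1*(-227))*(-347) + 153))) = 7/(-2 - 2255171*(-841123 + ((-78 + 227)*(-347) + 153))) = 7/(-2 - 2255171*(-841123 + (149*(-347) + 153))) = 7/(-2 - 2255171*(-841123 + (-51703 + 153))) = 7/(-2 - 2255171*(-841123 - 51550)) = 7/(-2 - 2255171*(-892673)) = 7/(-2 + 2013130262083) = 7/2013130262081 ≈ 3.4772e-12)
W + U = -1302473/6 + 7/2013130262081 = -2622047811843426271/12078781572486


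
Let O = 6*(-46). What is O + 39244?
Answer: 38968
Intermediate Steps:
O = -276
O + 39244 = -276 + 39244 = 38968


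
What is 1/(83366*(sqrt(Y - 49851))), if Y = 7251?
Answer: -I*sqrt(426)/355139160 ≈ -5.8117e-8*I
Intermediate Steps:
1/(83366*(sqrt(Y - 49851))) = 1/(83366*(sqrt(7251 - 49851))) = 1/(83366*(sqrt(-42600))) = 1/(83366*((10*I*sqrt(426)))) = (-I*sqrt(426)/4260)/83366 = -I*sqrt(426)/355139160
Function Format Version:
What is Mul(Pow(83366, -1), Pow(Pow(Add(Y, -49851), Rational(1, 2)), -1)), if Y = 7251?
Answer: Mul(Rational(-1, 355139160), I, Pow(426, Rational(1, 2))) ≈ Mul(-5.8117e-8, I)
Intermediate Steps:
Mul(Pow(83366, -1), Pow(Pow(Add(Y, -49851), Rational(1, 2)), -1)) = Mul(Pow(83366, -1), Pow(Pow(Add(7251, -49851), Rational(1, 2)), -1)) = Mul(Rational(1, 83366), Pow(Pow(-42600, Rational(1, 2)), -1)) = Mul(Rational(1, 83366), Pow(Mul(10, I, Pow(426, Rational(1, 2))), -1)) = Mul(Rational(1, 83366), Mul(Rational(-1, 4260), I, Pow(426, Rational(1, 2)))) = Mul(Rational(-1, 355139160), I, Pow(426, Rational(1, 2)))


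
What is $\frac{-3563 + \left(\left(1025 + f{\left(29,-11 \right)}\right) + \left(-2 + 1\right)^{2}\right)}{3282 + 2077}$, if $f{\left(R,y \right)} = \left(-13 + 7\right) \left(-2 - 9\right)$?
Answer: $- \frac{2471}{5359} \approx -0.46109$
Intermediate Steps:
$f{\left(R,y \right)} = 66$ ($f{\left(R,y \right)} = \left(-6\right) \left(-11\right) = 66$)
$\frac{-3563 + \left(\left(1025 + f{\left(29,-11 \right)}\right) + \left(-2 + 1\right)^{2}\right)}{3282 + 2077} = \frac{-3563 + \left(\left(1025 + 66\right) + \left(-2 + 1\right)^{2}\right)}{3282 + 2077} = \frac{-3563 + \left(1091 + \left(-1\right)^{2}\right)}{5359} = \left(-3563 + \left(1091 + 1\right)\right) \frac{1}{5359} = \left(-3563 + 1092\right) \frac{1}{5359} = \left(-2471\right) \frac{1}{5359} = - \frac{2471}{5359}$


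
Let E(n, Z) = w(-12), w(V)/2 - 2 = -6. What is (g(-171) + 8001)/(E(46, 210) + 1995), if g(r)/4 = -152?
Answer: 7393/1987 ≈ 3.7207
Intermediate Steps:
w(V) = -8 (w(V) = 4 + 2*(-6) = 4 - 12 = -8)
g(r) = -608 (g(r) = 4*(-152) = -608)
E(n, Z) = -8
(g(-171) + 8001)/(E(46, 210) + 1995) = (-608 + 8001)/(-8 + 1995) = 7393/1987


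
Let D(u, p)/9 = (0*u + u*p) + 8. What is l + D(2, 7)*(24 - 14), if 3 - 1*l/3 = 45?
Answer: 1854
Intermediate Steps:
D(u, p) = 72 + 9*p*u (D(u, p) = 9*((0*u + u*p) + 8) = 9*((0 + p*u) + 8) = 9*(p*u + 8) = 9*(8 + p*u) = 72 + 9*p*u)
l = -126 (l = 9 - 3*45 = 9 - 135 = -126)
l + D(2, 7)*(24 - 14) = -126 + (72 + 9*7*2)*(24 - 14) = -126 + (72 + 126)*10 = -126 + 198*10 = -126 + 1980 = 1854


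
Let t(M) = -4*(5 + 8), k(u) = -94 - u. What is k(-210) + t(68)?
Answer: 64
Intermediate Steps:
t(M) = -52 (t(M) = -4*13 = -52)
k(-210) + t(68) = (-94 - 1*(-210)) - 52 = (-94 + 210) - 52 = 116 - 52 = 64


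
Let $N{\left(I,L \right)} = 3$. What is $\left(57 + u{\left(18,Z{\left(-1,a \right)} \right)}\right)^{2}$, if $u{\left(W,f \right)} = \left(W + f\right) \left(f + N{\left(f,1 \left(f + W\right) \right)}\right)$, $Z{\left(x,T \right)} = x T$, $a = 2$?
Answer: $5329$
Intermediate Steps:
$Z{\left(x,T \right)} = T x$
$u{\left(W,f \right)} = \left(3 + f\right) \left(W + f\right)$ ($u{\left(W,f \right)} = \left(W + f\right) \left(f + 3\right) = \left(W + f\right) \left(3 + f\right) = \left(3 + f\right) \left(W + f\right)$)
$\left(57 + u{\left(18,Z{\left(-1,a \right)} \right)}\right)^{2} = \left(57 + \left(\left(2 \left(-1\right)\right)^{2} + 3 \cdot 18 + 3 \cdot 2 \left(-1\right) + 18 \cdot 2 \left(-1\right)\right)\right)^{2} = \left(57 + \left(\left(-2\right)^{2} + 54 + 3 \left(-2\right) + 18 \left(-2\right)\right)\right)^{2} = \left(57 + \left(4 + 54 - 6 - 36\right)\right)^{2} = \left(57 + 16\right)^{2} = 73^{2} = 5329$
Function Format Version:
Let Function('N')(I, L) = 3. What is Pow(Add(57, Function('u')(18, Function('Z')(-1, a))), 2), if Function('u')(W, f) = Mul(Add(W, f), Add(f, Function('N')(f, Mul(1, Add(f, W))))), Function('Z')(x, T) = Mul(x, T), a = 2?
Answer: 5329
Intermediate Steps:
Function('Z')(x, T) = Mul(T, x)
Function('u')(W, f) = Mul(Add(3, f), Add(W, f)) (Function('u')(W, f) = Mul(Add(W, f), Add(f, 3)) = Mul(Add(W, f), Add(3, f)) = Mul(Add(3, f), Add(W, f)))
Pow(Add(57, Function('u')(18, Function('Z')(-1, a))), 2) = Pow(Add(57, Add(Pow(Mul(2, -1), 2), Mul(3, 18), Mul(3, Mul(2, -1)), Mul(18, Mul(2, -1)))), 2) = Pow(Add(57, Add(Pow(-2, 2), 54, Mul(3, -2), Mul(18, -2))), 2) = Pow(Add(57, Add(4, 54, -6, -36)), 2) = Pow(Add(57, 16), 2) = Pow(73, 2) = 5329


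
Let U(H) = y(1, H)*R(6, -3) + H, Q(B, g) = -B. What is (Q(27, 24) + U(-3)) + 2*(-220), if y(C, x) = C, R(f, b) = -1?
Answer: -471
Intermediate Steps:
U(H) = -1 + H (U(H) = 1*(-1) + H = -1 + H)
(Q(27, 24) + U(-3)) + 2*(-220) = (-1*27 + (-1 - 3)) + 2*(-220) = (-27 - 4) - 440 = -31 - 440 = -471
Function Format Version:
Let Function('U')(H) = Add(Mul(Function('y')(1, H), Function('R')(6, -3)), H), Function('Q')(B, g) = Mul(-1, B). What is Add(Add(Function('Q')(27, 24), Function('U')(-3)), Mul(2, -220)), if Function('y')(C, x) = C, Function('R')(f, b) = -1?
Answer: -471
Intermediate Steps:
Function('U')(H) = Add(-1, H) (Function('U')(H) = Add(Mul(1, -1), H) = Add(-1, H))
Add(Add(Function('Q')(27, 24), Function('U')(-3)), Mul(2, -220)) = Add(Add(Mul(-1, 27), Add(-1, -3)), Mul(2, -220)) = Add(Add(-27, -4), -440) = Add(-31, -440) = -471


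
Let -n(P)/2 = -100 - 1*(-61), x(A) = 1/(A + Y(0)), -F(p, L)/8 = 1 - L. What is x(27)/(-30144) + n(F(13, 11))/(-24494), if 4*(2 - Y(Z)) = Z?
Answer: -34105111/10706033472 ≈ -0.0031856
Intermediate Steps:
Y(Z) = 2 - Z/4
F(p, L) = -8 + 8*L (F(p, L) = -8*(1 - L) = -8 + 8*L)
x(A) = 1/(2 + A) (x(A) = 1/(A + (2 - ¼*0)) = 1/(A + (2 + 0)) = 1/(A + 2) = 1/(2 + A))
n(P) = 78 (n(P) = -2*(-100 - 1*(-61)) = -2*(-100 + 61) = -2*(-39) = 78)
x(27)/(-30144) + n(F(13, 11))/(-24494) = 1/((2 + 27)*(-30144)) + 78/(-24494) = -1/30144/29 + 78*(-1/24494) = (1/29)*(-1/30144) - 39/12247 = -1/874176 - 39/12247 = -34105111/10706033472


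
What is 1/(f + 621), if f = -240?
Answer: 1/381 ≈ 0.0026247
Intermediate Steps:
1/(f + 621) = 1/(-240 + 621) = 1/381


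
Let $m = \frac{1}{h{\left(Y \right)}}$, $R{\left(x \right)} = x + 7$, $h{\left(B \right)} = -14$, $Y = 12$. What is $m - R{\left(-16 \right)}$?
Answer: $\frac{125}{14} \approx 8.9286$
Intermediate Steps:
$R{\left(x \right)} = 7 + x$
$m = - \frac{1}{14}$ ($m = \frac{1}{-14} = - \frac{1}{14} \approx -0.071429$)
$m - R{\left(-16 \right)} = - \frac{1}{14} - \left(7 - 16\right) = - \frac{1}{14} - -9 = - \frac{1}{14} + 9 = \frac{125}{14}$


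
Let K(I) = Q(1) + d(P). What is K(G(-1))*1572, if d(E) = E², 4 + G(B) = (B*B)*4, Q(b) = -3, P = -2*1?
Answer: 1572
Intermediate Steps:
P = -2
G(B) = -4 + 4*B² (G(B) = -4 + (B*B)*4 = -4 + B²*4 = -4 + 4*B²)
K(I) = 1 (K(I) = -3 + (-2)² = -3 + 4 = 1)
K(G(-1))*1572 = 1*1572 = 1572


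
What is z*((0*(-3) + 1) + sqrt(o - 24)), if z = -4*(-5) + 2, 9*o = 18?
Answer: 22 + 22*I*sqrt(22) ≈ 22.0 + 103.19*I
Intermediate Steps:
o = 2 (o = (1/9)*18 = 2)
z = 22 (z = 20 + 2 = 22)
z*((0*(-3) + 1) + sqrt(o - 24)) = 22*((0*(-3) + 1) + sqrt(2 - 24)) = 22*((0 + 1) + sqrt(-22)) = 22*(1 + I*sqrt(22)) = 22 + 22*I*sqrt(22)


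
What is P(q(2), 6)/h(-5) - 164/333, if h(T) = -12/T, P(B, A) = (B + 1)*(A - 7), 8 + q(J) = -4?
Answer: 5449/1332 ≈ 4.0908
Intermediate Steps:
q(J) = -12 (q(J) = -8 - 4 = -12)
P(B, A) = (1 + B)*(-7 + A)
P(q(2), 6)/h(-5) - 164/333 = (-7 + 6 - 7*(-12) + 6*(-12))/((-12/(-5))) - 164/333 = (-7 + 6 + 84 - 72)/((-12*(-⅕))) - 164*1/333 = 11/(12/5) - 164/333 = 11*(5/12) - 164/333 = 55/12 - 164/333 = 5449/1332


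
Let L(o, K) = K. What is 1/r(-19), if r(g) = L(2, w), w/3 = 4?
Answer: 1/12 ≈ 0.083333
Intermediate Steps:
w = 12 (w = 3*4 = 12)
r(g) = 12
1/r(-19) = 1/12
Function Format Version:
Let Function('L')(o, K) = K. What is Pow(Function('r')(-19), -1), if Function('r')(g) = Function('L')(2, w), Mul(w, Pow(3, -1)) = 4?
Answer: Rational(1, 12) ≈ 0.083333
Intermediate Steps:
w = 12 (w = Mul(3, 4) = 12)
Function('r')(g) = 12
Pow(Function('r')(-19), -1) = Pow(12, -1) = Rational(1, 12)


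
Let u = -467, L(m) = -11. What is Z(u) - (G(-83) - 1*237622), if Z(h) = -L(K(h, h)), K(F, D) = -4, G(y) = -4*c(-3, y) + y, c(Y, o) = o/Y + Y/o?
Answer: 59218876/249 ≈ 2.3783e+5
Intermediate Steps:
c(Y, o) = Y/o + o/Y
G(y) = 12/y + 7*y/3 (G(y) = -4*(-3/y + y/(-3)) + y = -4*(-3/y + y*(-⅓)) + y = -4*(-3/y - y/3) + y = (12/y + 4*y/3) + y = 12/y + 7*y/3)
Z(h) = 11 (Z(h) = -1*(-11) = 11)
Z(u) - (G(-83) - 1*237622) = 11 - ((12/(-83) + (7/3)*(-83)) - 1*237622) = 11 - ((12*(-1/83) - 581/3) - 237622) = 11 - ((-12/83 - 581/3) - 237622) = 11 - (-48259/249 - 237622) = 11 - 1*(-59216137/249) = 11 + 59216137/249 = 59218876/249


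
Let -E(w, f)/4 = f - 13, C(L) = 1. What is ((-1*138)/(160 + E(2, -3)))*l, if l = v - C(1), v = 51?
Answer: -1725/56 ≈ -30.804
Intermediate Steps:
E(w, f) = 52 - 4*f (E(w, f) = -4*(f - 13) = -4*(-13 + f) = 52 - 4*f)
l = 50 (l = 51 - 1*1 = 51 - 1 = 50)
((-1*138)/(160 + E(2, -3)))*l = ((-1*138)/(160 + (52 - 4*(-3))))*50 = -138/(160 + (52 + 12))*50 = -138/(160 + 64)*50 = -138/224*50 = -138*1/224*50 = -69/112*50 = -1725/56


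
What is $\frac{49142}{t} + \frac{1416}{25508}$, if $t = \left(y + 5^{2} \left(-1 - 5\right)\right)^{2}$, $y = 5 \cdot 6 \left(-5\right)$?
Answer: $\frac{172619267}{286965000} \approx 0.60153$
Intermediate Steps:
$y = -150$ ($y = 30 \left(-5\right) = -150$)
$t = 90000$ ($t = \left(-150 + 5^{2} \left(-1 - 5\right)\right)^{2} = \left(-150 + 25 \left(-6\right)\right)^{2} = \left(-150 - 150\right)^{2} = \left(-300\right)^{2} = 90000$)
$\frac{49142}{t} + \frac{1416}{25508} = \frac{49142}{90000} + \frac{1416}{25508} = 49142 \cdot \frac{1}{90000} + 1416 \cdot \frac{1}{25508} = \frac{24571}{45000} + \frac{354}{6377} = \frac{172619267}{286965000}$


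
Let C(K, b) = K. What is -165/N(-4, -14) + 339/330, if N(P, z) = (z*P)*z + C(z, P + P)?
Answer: 9027/7315 ≈ 1.2340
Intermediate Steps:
N(P, z) = z + P*z² (N(P, z) = (z*P)*z + z = (P*z)*z + z = P*z² + z = z + P*z²)
-165/N(-4, -14) + 339/330 = -165*(-1/(14*(1 - 4*(-14)))) + 339/330 = -165*(-1/(14*(1 + 56))) + 339*(1/330) = -165/((-14*57)) + 113/110 = -165/(-798) + 113/110 = -165*(-1/798) + 113/110 = 55/266 + 113/110 = 9027/7315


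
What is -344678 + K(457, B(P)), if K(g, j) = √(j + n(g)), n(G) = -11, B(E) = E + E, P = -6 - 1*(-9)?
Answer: -344678 + I*√5 ≈ -3.4468e+5 + 2.2361*I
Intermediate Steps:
P = 3 (P = -6 + 9 = 3)
B(E) = 2*E
K(g, j) = √(-11 + j) (K(g, j) = √(j - 11) = √(-11 + j))
-344678 + K(457, B(P)) = -344678 + √(-11 + 2*3) = -344678 + √(-11 + 6) = -344678 + √(-5) = -344678 + I*√5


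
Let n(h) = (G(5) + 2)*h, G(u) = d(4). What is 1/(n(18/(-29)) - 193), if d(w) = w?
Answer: -29/5705 ≈ -0.0050833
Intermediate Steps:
G(u) = 4
n(h) = 6*h (n(h) = (4 + 2)*h = 6*h)
1/(n(18/(-29)) - 193) = 1/(6*(18/(-29)) - 193) = 1/(6*(18*(-1/29)) - 193) = 1/(6*(-18/29) - 193) = 1/(-108/29 - 193) = 1/(-5705/29) = -29/5705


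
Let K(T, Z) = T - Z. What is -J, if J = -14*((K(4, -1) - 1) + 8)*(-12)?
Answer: -2016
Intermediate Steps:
J = 2016 (J = -14*(((4 - 1*(-1)) - 1) + 8)*(-12) = -14*(((4 + 1) - 1) + 8)*(-12) = -14*((5 - 1) + 8)*(-12) = -14*(4 + 8)*(-12) = -14*12*(-12) = -168*(-12) = 2016)
-J = -1*2016 = -2016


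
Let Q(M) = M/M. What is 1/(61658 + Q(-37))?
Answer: 1/61659 ≈ 1.6218e-5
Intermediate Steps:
Q(M) = 1
1/(61658 + Q(-37)) = 1/(61658 + 1) = 1/61659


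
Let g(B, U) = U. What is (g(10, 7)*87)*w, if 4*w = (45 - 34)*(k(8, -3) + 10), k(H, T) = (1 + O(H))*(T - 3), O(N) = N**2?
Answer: -636405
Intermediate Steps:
k(H, T) = (1 + H**2)*(-3 + T) (k(H, T) = (1 + H**2)*(T - 3) = (1 + H**2)*(-3 + T))
w = -1045 (w = ((45 - 34)*((-3 - 3 - 3*8**2 - 3*8**2) + 10))/4 = (11*((-3 - 3 - 3*64 - 3*64) + 10))/4 = (11*((-3 - 3 - 192 - 192) + 10))/4 = (11*(-390 + 10))/4 = (11*(-380))/4 = (1/4)*(-4180) = -1045)
(g(10, 7)*87)*w = (7*87)*(-1045) = 609*(-1045) = -636405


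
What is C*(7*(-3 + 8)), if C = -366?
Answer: -12810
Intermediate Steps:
C*(7*(-3 + 8)) = -2562*(-3 + 8) = -2562*5 = -366*35 = -12810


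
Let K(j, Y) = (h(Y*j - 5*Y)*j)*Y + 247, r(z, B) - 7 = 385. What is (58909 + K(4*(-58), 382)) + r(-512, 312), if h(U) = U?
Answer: 8023544764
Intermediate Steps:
r(z, B) = 392 (r(z, B) = 7 + 385 = 392)
K(j, Y) = 247 + Y*j*(-5*Y + Y*j) (K(j, Y) = ((Y*j - 5*Y)*j)*Y + 247 = ((-5*Y + Y*j)*j)*Y + 247 = (j*(-5*Y + Y*j))*Y + 247 = Y*j*(-5*Y + Y*j) + 247 = 247 + Y*j*(-5*Y + Y*j))
(58909 + K(4*(-58), 382)) + r(-512, 312) = (58909 + (247 + (4*(-58))*382²*(-5 + 4*(-58)))) + 392 = (58909 + (247 - 232*145924*(-5 - 232))) + 392 = (58909 + (247 - 232*145924*(-237))) + 392 = (58909 + (247 + 8023485216)) + 392 = (58909 + 8023485463) + 392 = 8023544372 + 392 = 8023544764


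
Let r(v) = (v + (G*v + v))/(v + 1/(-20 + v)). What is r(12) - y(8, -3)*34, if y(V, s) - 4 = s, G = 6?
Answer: -2462/95 ≈ -25.916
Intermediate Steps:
y(V, s) = 4 + s
r(v) = 8*v/(v + 1/(-20 + v)) (r(v) = (v + (6*v + v))/(v + 1/(-20 + v)) = (v + 7*v)/(v + 1/(-20 + v)) = (8*v)/(v + 1/(-20 + v)) = 8*v/(v + 1/(-20 + v)))
r(12) - y(8, -3)*34 = 8*12*(-20 + 12)/(1 + 12² - 20*12) - (4 - 3)*34 = 8*12*(-8)/(1 + 144 - 240) - 34 = 8*12*(-8)/(-95) - 1*34 = 8*12*(-1/95)*(-8) - 34 = 768/95 - 34 = -2462/95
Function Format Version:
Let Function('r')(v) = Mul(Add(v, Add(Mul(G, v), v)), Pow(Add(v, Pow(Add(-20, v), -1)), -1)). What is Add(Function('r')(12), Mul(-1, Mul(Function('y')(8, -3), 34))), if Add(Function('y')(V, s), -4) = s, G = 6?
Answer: Rational(-2462, 95) ≈ -25.916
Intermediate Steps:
Function('y')(V, s) = Add(4, s)
Function('r')(v) = Mul(8, v, Pow(Add(v, Pow(Add(-20, v), -1)), -1)) (Function('r')(v) = Mul(Add(v, Add(Mul(6, v), v)), Pow(Add(v, Pow(Add(-20, v), -1)), -1)) = Mul(Add(v, Mul(7, v)), Pow(Add(v, Pow(Add(-20, v), -1)), -1)) = Mul(Mul(8, v), Pow(Add(v, Pow(Add(-20, v), -1)), -1)) = Mul(8, v, Pow(Add(v, Pow(Add(-20, v), -1)), -1)))
Add(Function('r')(12), Mul(-1, Mul(Function('y')(8, -3), 34))) = Add(Mul(8, 12, Pow(Add(1, Pow(12, 2), Mul(-20, 12)), -1), Add(-20, 12)), Mul(-1, Mul(Add(4, -3), 34))) = Add(Mul(8, 12, Pow(Add(1, 144, -240), -1), -8), Mul(-1, Mul(1, 34))) = Add(Mul(8, 12, Pow(-95, -1), -8), Mul(-1, 34)) = Add(Mul(8, 12, Rational(-1, 95), -8), -34) = Add(Rational(768, 95), -34) = Rational(-2462, 95)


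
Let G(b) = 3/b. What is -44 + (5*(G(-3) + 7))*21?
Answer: 586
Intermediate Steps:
-44 + (5*(G(-3) + 7))*21 = -44 + (5*(3/(-3) + 7))*21 = -44 + (5*(3*(-⅓) + 7))*21 = -44 + (5*(-1 + 7))*21 = -44 + (5*6)*21 = -44 + 30*21 = -44 + 630 = 586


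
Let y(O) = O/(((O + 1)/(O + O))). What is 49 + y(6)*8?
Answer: 919/7 ≈ 131.29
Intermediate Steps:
y(O) = 2*O**2/(1 + O) (y(O) = O/(((1 + O)/((2*O)))) = O/(((1 + O)*(1/(2*O)))) = O/(((1 + O)/(2*O))) = O*(2*O/(1 + O)) = 2*O**2/(1 + O))
49 + y(6)*8 = 49 + (2*6**2/(1 + 6))*8 = 49 + (2*36/7)*8 = 49 + (2*36*(1/7))*8 = 49 + (72/7)*8 = 49 + 576/7 = 919/7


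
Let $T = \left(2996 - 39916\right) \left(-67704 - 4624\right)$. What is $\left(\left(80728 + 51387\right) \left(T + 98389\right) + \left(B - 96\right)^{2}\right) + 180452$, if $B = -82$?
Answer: $352806257417271$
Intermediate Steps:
$T = 2670349760$ ($T = \left(-36920\right) \left(-72328\right) = 2670349760$)
$\left(\left(80728 + 51387\right) \left(T + 98389\right) + \left(B - 96\right)^{2}\right) + 180452 = \left(\left(80728 + 51387\right) \left(2670349760 + 98389\right) + \left(-82 - 96\right)^{2}\right) + 180452 = \left(132115 \cdot 2670448149 + \left(-178\right)^{2}\right) + 180452 = \left(352806257205135 + 31684\right) + 180452 = 352806257236819 + 180452 = 352806257417271$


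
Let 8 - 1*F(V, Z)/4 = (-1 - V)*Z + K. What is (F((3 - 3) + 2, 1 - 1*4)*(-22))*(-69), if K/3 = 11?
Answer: -206448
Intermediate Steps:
K = 33 (K = 3*11 = 33)
F(V, Z) = -100 - 4*Z*(-1 - V) (F(V, Z) = 32 - 4*((-1 - V)*Z + 33) = 32 - 4*(Z*(-1 - V) + 33) = 32 - 4*(33 + Z*(-1 - V)) = 32 + (-132 - 4*Z*(-1 - V)) = -100 - 4*Z*(-1 - V))
(F((3 - 3) + 2, 1 - 1*4)*(-22))*(-69) = ((-100 + 4*(1 - 1*4) + 4*((3 - 3) + 2)*(1 - 1*4))*(-22))*(-69) = ((-100 + 4*(1 - 4) + 4*(0 + 2)*(1 - 4))*(-22))*(-69) = ((-100 + 4*(-3) + 4*2*(-3))*(-22))*(-69) = ((-100 - 12 - 24)*(-22))*(-69) = -136*(-22)*(-69) = 2992*(-69) = -206448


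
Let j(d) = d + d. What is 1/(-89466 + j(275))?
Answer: -1/88916 ≈ -1.1247e-5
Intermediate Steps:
j(d) = 2*d
1/(-89466 + j(275)) = 1/(-89466 + 2*275) = 1/(-89466 + 550) = 1/(-88916) = -1/88916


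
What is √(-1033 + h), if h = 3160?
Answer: √2127 ≈ 46.119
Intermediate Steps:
√(-1033 + h) = √(-1033 + 3160) = √2127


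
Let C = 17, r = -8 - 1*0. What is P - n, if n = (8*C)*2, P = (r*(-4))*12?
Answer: 112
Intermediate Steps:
r = -8 (r = -8 + 0 = -8)
P = 384 (P = -8*(-4)*12 = 32*12 = 384)
n = 272 (n = (8*17)*2 = 136*2 = 272)
P - n = 384 - 1*272 = 384 - 272 = 112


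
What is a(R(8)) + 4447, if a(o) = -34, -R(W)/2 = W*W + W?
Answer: 4413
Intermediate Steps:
R(W) = -2*W - 2*W**2 (R(W) = -2*(W*W + W) = -2*(W**2 + W) = -2*(W + W**2) = -2*W - 2*W**2)
a(R(8)) + 4447 = -34 + 4447 = 4413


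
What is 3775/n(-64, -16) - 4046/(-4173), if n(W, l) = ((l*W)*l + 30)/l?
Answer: 12239134/2624817 ≈ 4.6628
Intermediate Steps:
n(W, l) = (30 + W*l²)/l (n(W, l) = ((W*l)*l + 30)/l = (W*l² + 30)/l = (30 + W*l²)/l)
3775/n(-64, -16) - 4046/(-4173) = 3775/(30/(-16) - 64*(-16)) - 4046/(-4173) = 3775/(30*(-1/16) + 1024) - 4046*(-1/4173) = 3775/(-15/8 + 1024) + 4046/4173 = 3775/(8177/8) + 4046/4173 = 3775*(8/8177) + 4046/4173 = 30200/8177 + 4046/4173 = 12239134/2624817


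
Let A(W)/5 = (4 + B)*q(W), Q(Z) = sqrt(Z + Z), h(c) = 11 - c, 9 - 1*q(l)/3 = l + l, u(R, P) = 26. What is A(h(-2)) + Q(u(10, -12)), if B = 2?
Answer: -1530 + 2*sqrt(13) ≈ -1522.8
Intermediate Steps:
q(l) = 27 - 6*l (q(l) = 27 - 3*(l + l) = 27 - 6*l)
Q(Z) = sqrt(2)*sqrt(Z) (Q(Z) = sqrt(2*Z) = sqrt(2)*sqrt(Z))
A(W) = 810 - 180*W (A(W) = 5*((4 + 2)*(27 - 6*W)) = 5*(6*(27 - 6*W)) = 5*(162 - 36*W) = 810 - 180*W)
A(h(-2)) + Q(u(10, -12)) = (810 - 180*(11 - 1*(-2))) + sqrt(2)*sqrt(26) = (810 - 180*(11 + 2)) + 2*sqrt(13) = (810 - 180*13) + 2*sqrt(13) = (810 - 2340) + 2*sqrt(13) = -1530 + 2*sqrt(13)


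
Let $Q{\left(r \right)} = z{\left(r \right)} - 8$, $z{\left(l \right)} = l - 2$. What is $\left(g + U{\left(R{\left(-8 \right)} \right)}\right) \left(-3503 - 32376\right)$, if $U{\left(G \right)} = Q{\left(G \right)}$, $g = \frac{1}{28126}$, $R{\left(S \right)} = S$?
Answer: $\frac{18164353693}{28126} \approx 6.4582 \cdot 10^{5}$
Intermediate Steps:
$z{\left(l \right)} = -2 + l$
$g = \frac{1}{28126} \approx 3.5554 \cdot 10^{-5}$
$Q{\left(r \right)} = -10 + r$ ($Q{\left(r \right)} = \left(-2 + r\right) - 8 = -10 + r$)
$U{\left(G \right)} = -10 + G$
$\left(g + U{\left(R{\left(-8 \right)} \right)}\right) \left(-3503 - 32376\right) = \left(\frac{1}{28126} - 18\right) \left(-3503 - 32376\right) = \left(\frac{1}{28126} - 18\right) \left(-35879\right) = \left(- \frac{506267}{28126}\right) \left(-35879\right) = \frac{18164353693}{28126}$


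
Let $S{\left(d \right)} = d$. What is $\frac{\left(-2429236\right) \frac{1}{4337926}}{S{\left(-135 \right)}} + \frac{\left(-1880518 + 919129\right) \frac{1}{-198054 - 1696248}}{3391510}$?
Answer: $\frac{173414411162376829}{41803795828958601780} \approx 0.0041483$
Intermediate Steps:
$\frac{\left(-2429236\right) \frac{1}{4337926}}{S{\left(-135 \right)}} + \frac{\left(-1880518 + 919129\right) \frac{1}{-198054 - 1696248}}{3391510} = \frac{\left(-2429236\right) \frac{1}{4337926}}{-135} + \frac{\left(-1880518 + 919129\right) \frac{1}{-198054 - 1696248}}{3391510} = \left(-2429236\right) \frac{1}{4337926} \left(- \frac{1}{135}\right) + - \frac{961389}{-1894302} \cdot \frac{1}{3391510} = \left(- \frac{1214618}{2168963}\right) \left(- \frac{1}{135}\right) + \left(-961389\right) \left(- \frac{1}{1894302}\right) \frac{1}{3391510} = \frac{1214618}{292810005} + \frac{106821}{210478} \cdot \frac{1}{3391510} = \frac{1214618}{292810005} + \frac{106821}{713838241780} = \frac{173414411162376829}{41803795828958601780}$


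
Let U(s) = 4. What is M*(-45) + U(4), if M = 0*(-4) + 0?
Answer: 4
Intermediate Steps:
M = 0 (M = 0 + 0 = 0)
M*(-45) + U(4) = 0*(-45) + 4 = 0 + 4 = 4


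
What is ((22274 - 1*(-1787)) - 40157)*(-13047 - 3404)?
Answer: 264795296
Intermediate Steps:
((22274 - 1*(-1787)) - 40157)*(-13047 - 3404) = ((22274 + 1787) - 40157)*(-16451) = (24061 - 40157)*(-16451) = -16096*(-16451) = 264795296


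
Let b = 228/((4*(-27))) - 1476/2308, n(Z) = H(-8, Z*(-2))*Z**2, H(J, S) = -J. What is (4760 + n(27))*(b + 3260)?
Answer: 179162578432/5193 ≈ 3.4501e+7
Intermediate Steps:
n(Z) = 8*Z**2 (n(Z) = (-1*(-8))*Z**2 = 8*Z**2)
b = -14284/5193 (b = 228/(-108) - 1476*1/2308 = 228*(-1/108) - 369/577 = -19/9 - 369/577 = -14284/5193 ≈ -2.7506)
(4760 + n(27))*(b + 3260) = (4760 + 8*27**2)*(-14284/5193 + 3260) = (4760 + 8*729)*(16914896/5193) = (4760 + 5832)*(16914896/5193) = 10592*(16914896/5193) = 179162578432/5193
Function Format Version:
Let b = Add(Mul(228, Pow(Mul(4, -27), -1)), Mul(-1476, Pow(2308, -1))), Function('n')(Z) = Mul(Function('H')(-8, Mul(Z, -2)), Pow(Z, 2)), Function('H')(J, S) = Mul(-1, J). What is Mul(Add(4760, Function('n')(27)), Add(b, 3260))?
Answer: Rational(179162578432, 5193) ≈ 3.4501e+7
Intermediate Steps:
Function('n')(Z) = Mul(8, Pow(Z, 2)) (Function('n')(Z) = Mul(Mul(-1, -8), Pow(Z, 2)) = Mul(8, Pow(Z, 2)))
b = Rational(-14284, 5193) (b = Add(Mul(228, Pow(-108, -1)), Mul(-1476, Rational(1, 2308))) = Add(Mul(228, Rational(-1, 108)), Rational(-369, 577)) = Add(Rational(-19, 9), Rational(-369, 577)) = Rational(-14284, 5193) ≈ -2.7506)
Mul(Add(4760, Function('n')(27)), Add(b, 3260)) = Mul(Add(4760, Mul(8, Pow(27, 2))), Add(Rational(-14284, 5193), 3260)) = Mul(Add(4760, Mul(8, 729)), Rational(16914896, 5193)) = Mul(Add(4760, 5832), Rational(16914896, 5193)) = Mul(10592, Rational(16914896, 5193)) = Rational(179162578432, 5193)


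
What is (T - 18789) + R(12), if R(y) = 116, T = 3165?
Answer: -15508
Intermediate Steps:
(T - 18789) + R(12) = (3165 - 18789) + 116 = -15624 + 116 = -15508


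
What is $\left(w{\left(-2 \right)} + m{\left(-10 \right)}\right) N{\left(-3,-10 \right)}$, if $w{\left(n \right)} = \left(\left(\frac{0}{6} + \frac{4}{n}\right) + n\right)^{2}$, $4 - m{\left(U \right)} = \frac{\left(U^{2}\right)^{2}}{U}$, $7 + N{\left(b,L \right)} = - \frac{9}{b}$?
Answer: $-4080$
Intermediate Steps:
$N{\left(b,L \right)} = -7 - \frac{9}{b}$
$m{\left(U \right)} = 4 - U^{3}$ ($m{\left(U \right)} = 4 - \frac{\left(U^{2}\right)^{2}}{U} = 4 - \frac{U^{4}}{U} = 4 - U^{3}$)
$w{\left(n \right)} = \left(n + \frac{4}{n}\right)^{2}$ ($w{\left(n \right)} = \left(\left(0 \cdot \frac{1}{6} + \frac{4}{n}\right) + n\right)^{2} = \left(\left(0 + \frac{4}{n}\right) + n\right)^{2} = \left(\frac{4}{n} + n\right)^{2} = \left(n + \frac{4}{n}\right)^{2}$)
$\left(w{\left(-2 \right)} + m{\left(-10 \right)}\right) N{\left(-3,-10 \right)} = \left(\frac{\left(4 + \left(-2\right)^{2}\right)^{2}}{4} + \left(4 - \left(-10\right)^{3}\right)\right) \left(-7 - \frac{9}{-3}\right) = \left(\frac{\left(4 + 4\right)^{2}}{4} + \left(4 - -1000\right)\right) \left(-7 - -3\right) = \left(\frac{8^{2}}{4} + \left(4 + 1000\right)\right) \left(-7 + 3\right) = \left(\frac{1}{4} \cdot 64 + 1004\right) \left(-4\right) = \left(16 + 1004\right) \left(-4\right) = 1020 \left(-4\right) = -4080$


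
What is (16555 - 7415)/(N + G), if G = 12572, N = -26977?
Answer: -1828/2881 ≈ -0.63450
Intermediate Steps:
(16555 - 7415)/(N + G) = (16555 - 7415)/(-26977 + 12572) = 9140/(-14405) = 9140*(-1/14405) = -1828/2881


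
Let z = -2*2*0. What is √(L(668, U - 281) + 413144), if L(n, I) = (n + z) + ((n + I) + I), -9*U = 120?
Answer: √3725022/3 ≈ 643.34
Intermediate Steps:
U = -40/3 (U = -⅑*120 = -40/3 ≈ -13.333)
z = 0 (z = -4*0 = 0)
L(n, I) = 2*I + 2*n (L(n, I) = (n + 0) + ((n + I) + I) = n + ((I + n) + I) = n + (n + 2*I) = 2*I + 2*n)
√(L(668, U - 281) + 413144) = √((2*(-40/3 - 281) + 2*668) + 413144) = √((2*(-883/3) + 1336) + 413144) = √((-1766/3 + 1336) + 413144) = √(2242/3 + 413144) = √(1241674/3) = √3725022/3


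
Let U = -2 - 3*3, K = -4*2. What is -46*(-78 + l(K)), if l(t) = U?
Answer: 4094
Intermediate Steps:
K = -8
U = -11 (U = -2 - 9 = -11)
l(t) = -11
-46*(-78 + l(K)) = -46*(-78 - 11) = -46*(-89) = 4094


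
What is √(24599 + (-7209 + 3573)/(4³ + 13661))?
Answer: 3*√254255259/305 ≈ 156.84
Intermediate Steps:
√(24599 + (-7209 + 3573)/(4³ + 13661)) = √(24599 - 3636/(64 + 13661)) = √(24599 - 3636/13725) = √(24599 - 3636*1/13725) = √(24599 - 404/1525) = √(37513071/1525) = 3*√254255259/305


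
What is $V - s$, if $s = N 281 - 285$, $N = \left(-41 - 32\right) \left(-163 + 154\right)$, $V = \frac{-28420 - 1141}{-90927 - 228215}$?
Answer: $- \frac{58828053583}{319142} \approx -1.8433 \cdot 10^{5}$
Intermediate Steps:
$V = \frac{29561}{319142}$ ($V = - \frac{29561}{-319142} = \left(-29561\right) \left(- \frac{1}{319142}\right) = \frac{29561}{319142} \approx 0.092626$)
$N = 657$ ($N = \left(-73\right) \left(-9\right) = 657$)
$s = 184332$ ($s = 657 \cdot 281 - 285 = 184617 - 285 = 184332$)
$V - s = \frac{29561}{319142} - 184332 = - \frac{58828053583}{319142}$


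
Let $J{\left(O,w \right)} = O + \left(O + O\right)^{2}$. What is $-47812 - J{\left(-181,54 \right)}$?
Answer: $-178675$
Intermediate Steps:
$J{\left(O,w \right)} = O + 4 O^{2}$ ($J{\left(O,w \right)} = O + \left(2 O\right)^{2} = O + 4 O^{2}$)
$-47812 - J{\left(-181,54 \right)} = -47812 - - 181 \left(1 + 4 \left(-181\right)\right) = -47812 - - 181 \left(1 - 724\right) = -47812 - \left(-181\right) \left(-723\right) = -47812 - 130863 = -178675$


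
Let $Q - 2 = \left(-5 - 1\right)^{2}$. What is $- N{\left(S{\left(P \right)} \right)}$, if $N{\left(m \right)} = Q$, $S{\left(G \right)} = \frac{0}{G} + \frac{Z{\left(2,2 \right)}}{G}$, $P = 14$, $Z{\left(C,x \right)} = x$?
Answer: $-38$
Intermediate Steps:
$Q = 38$ ($Q = 2 + \left(-5 - 1\right)^{2} = 2 + \left(-6\right)^{2} = 2 + 36 = 38$)
$S{\left(G \right)} = \frac{2}{G}$ ($S{\left(G \right)} = \frac{0}{G} + \frac{2}{G} = 0 + \frac{2}{G} = \frac{2}{G}$)
$N{\left(m \right)} = 38$
$- N{\left(S{\left(P \right)} \right)} = \left(-1\right) 38 = -38$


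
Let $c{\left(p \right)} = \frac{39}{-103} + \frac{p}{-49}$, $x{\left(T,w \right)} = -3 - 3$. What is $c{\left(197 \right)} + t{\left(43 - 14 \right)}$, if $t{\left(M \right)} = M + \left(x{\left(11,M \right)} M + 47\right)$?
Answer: $- \frac{516808}{5047} \approx -102.4$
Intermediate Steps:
$x{\left(T,w \right)} = -6$ ($x{\left(T,w \right)} = -3 - 3 = -6$)
$c{\left(p \right)} = - \frac{39}{103} - \frac{p}{49}$ ($c{\left(p \right)} = 39 \left(- \frac{1}{103}\right) + p \left(- \frac{1}{49}\right) = - \frac{39}{103} - \frac{p}{49}$)
$t{\left(M \right)} = 47 - 5 M$ ($t{\left(M \right)} = M - \left(-47 + 6 M\right) = 47 - 5 M$)
$c{\left(197 \right)} + t{\left(43 - 14 \right)} = \left(- \frac{39}{103} - \frac{197}{49}\right) + \left(47 - 5 \left(43 - 14\right)\right) = \left(- \frac{39}{103} - \frac{197}{49}\right) + \left(47 - 145\right) = - \frac{22202}{5047} + \left(47 - 145\right) = - \frac{22202}{5047} - 98 = - \frac{516808}{5047}$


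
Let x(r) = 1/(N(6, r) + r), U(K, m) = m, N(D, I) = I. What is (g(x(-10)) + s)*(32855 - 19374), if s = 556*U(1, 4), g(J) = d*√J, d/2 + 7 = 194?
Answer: 29981744 + 2520947*I*√5/5 ≈ 2.9982e+7 + 1.1274e+6*I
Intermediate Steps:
d = 374 (d = -14 + 2*194 = -14 + 388 = 374)
x(r) = 1/(2*r) (x(r) = 1/(r + r) = 1/(2*r))
g(J) = 374*√J
s = 2224 (s = 556*4 = 2224)
(g(x(-10)) + s)*(32855 - 19374) = (374*√((½)/(-10)) + 2224)*(32855 - 19374) = (374*√((½)*(-⅒)) + 2224)*13481 = (374*√(-1/20) + 2224)*13481 = (374*(I*√5/10) + 2224)*13481 = (187*I*√5/5 + 2224)*13481 = (2224 + 187*I*√5/5)*13481 = 29981744 + 2520947*I*√5/5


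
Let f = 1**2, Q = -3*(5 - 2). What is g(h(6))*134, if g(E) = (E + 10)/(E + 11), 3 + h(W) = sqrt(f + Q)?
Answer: 1072/9 + 67*I*sqrt(2)/18 ≈ 119.11 + 5.264*I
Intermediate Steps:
Q = -9 (Q = -3*3 = -9)
f = 1
h(W) = -3 + 2*I*sqrt(2) (h(W) = -3 + sqrt(1 - 9) = -3 + sqrt(-8) = -3 + 2*I*sqrt(2))
g(E) = (10 + E)/(11 + E)
g(h(6))*134 = ((10 + (-3 + 2*I*sqrt(2)))/(11 + (-3 + 2*I*sqrt(2))))*134 = ((7 + 2*I*sqrt(2))/(8 + 2*I*sqrt(2)))*134 = 134*(7 + 2*I*sqrt(2))/(8 + 2*I*sqrt(2))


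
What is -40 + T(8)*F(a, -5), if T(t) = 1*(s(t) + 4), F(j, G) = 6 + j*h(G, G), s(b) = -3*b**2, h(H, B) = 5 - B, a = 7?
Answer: -14328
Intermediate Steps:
F(j, G) = 6 + j*(5 - G)
T(t) = 4 - 3*t**2 (T(t) = 1*(-3*t**2 + 4) = 1*(4 - 3*t**2) = 4 - 3*t**2)
-40 + T(8)*F(a, -5) = -40 + (4 - 3*8**2)*(6 - 1*7*(-5 - 5)) = -40 + (4 - 3*64)*(6 - 1*7*(-10)) = -40 + (4 - 192)*(6 + 70) = -40 - 188*76 = -40 - 14288 = -14328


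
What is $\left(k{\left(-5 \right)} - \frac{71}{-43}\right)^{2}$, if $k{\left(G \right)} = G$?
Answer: $\frac{20736}{1849} \approx 11.215$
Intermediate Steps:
$\left(k{\left(-5 \right)} - \frac{71}{-43}\right)^{2} = \left(-5 - \frac{71}{-43}\right)^{2} = \left(-5 - - \frac{71}{43}\right)^{2} = \left(-5 + \frac{71}{43}\right)^{2} = \left(- \frac{144}{43}\right)^{2} = \frac{20736}{1849}$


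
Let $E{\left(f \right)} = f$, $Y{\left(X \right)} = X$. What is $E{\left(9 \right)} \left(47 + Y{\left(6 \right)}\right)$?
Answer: $477$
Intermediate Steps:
$E{\left(9 \right)} \left(47 + Y{\left(6 \right)}\right) = 9 \left(47 + 6\right) = 9 \cdot 53 = 477$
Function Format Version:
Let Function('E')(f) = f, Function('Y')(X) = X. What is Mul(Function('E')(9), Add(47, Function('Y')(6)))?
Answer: 477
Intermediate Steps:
Mul(Function('E')(9), Add(47, Function('Y')(6))) = Mul(9, Add(47, 6)) = Mul(9, 53) = 477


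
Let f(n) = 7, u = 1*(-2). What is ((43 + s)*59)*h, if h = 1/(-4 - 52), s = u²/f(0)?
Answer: -17995/392 ≈ -45.906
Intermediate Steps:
u = -2
s = 4/7 (s = (-2)²/7 = 4*(⅐) = 4/7 ≈ 0.57143)
h = -1/56 (h = 1/(-56) = -1/56 ≈ -0.017857)
((43 + s)*59)*h = ((43 + 4/7)*59)*(-1/56) = ((305/7)*59)*(-1/56) = (17995/7)*(-1/56) = -17995/392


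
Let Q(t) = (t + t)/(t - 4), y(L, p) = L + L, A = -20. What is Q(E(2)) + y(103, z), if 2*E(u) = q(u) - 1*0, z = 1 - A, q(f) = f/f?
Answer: 1440/7 ≈ 205.71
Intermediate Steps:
q(f) = 1
z = 21 (z = 1 - 1*(-20) = 1 + 20 = 21)
E(u) = ½ (E(u) = (1 - 1*0)/2 = (1 + 0)/2 = (½)*1 = ½)
y(L, p) = 2*L
Q(t) = 2*t/(-4 + t) (Q(t) = (2*t)/(-4 + t) = 2*t/(-4 + t))
Q(E(2)) + y(103, z) = 2*(½)/(-4 + ½) + 2*103 = 2*(½)/(-7/2) + 206 = 2*(½)*(-2/7) + 206 = -2/7 + 206 = 1440/7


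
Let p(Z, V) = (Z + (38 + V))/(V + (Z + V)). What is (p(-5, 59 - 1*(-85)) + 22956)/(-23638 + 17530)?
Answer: -2165575/576188 ≈ -3.7585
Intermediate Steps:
p(Z, V) = (38 + V + Z)/(Z + 2*V) (p(Z, V) = (38 + V + Z)/(V + (V + Z)) = (38 + V + Z)/(Z + 2*V))
(p(-5, 59 - 1*(-85)) + 22956)/(-23638 + 17530) = ((38 + (59 - 1*(-85)) - 5)/(-5 + 2*(59 - 1*(-85))) + 22956)/(-23638 + 17530) = ((38 + (59 + 85) - 5)/(-5 + 2*(59 + 85)) + 22956)/(-6108) = ((38 + 144 - 5)/(-5 + 2*144) + 22956)*(-1/6108) = (177/(-5 + 288) + 22956)*(-1/6108) = (177/283 + 22956)*(-1/6108) = (6496725/283)*(-1/6108) = -2165575/576188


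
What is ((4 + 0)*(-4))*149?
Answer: -2384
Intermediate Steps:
((4 + 0)*(-4))*149 = (4*(-4))*149 = -16*149 = -2384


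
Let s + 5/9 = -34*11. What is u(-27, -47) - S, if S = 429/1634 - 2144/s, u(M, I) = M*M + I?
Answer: 3723626125/5508214 ≈ 676.01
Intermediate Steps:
s = -3371/9 (s = -5/9 - 34*11 = -5/9 - 374 = -3371/9 ≈ -374.56)
u(M, I) = I + M² (u(M, I) = M² + I = I + M²)
S = 32975823/5508214 (S = 429/1634 - 2144/(-3371/9) = 429*(1/1634) - 2144*(-9/3371) = 429/1634 + 19296/3371 = 32975823/5508214 ≈ 5.9867)
u(-27, -47) - S = (-47 + (-27)²) - 1*32975823/5508214 = (-47 + 729) - 32975823/5508214 = 682 - 32975823/5508214 = 3723626125/5508214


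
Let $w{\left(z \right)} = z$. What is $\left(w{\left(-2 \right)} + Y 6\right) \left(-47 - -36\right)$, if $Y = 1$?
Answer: $-44$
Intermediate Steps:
$\left(w{\left(-2 \right)} + Y 6\right) \left(-47 - -36\right) = \left(-2 + 1 \cdot 6\right) \left(-47 - -36\right) = \left(-2 + 6\right) \left(-47 + 36\right) = 4 \left(-11\right) = -44$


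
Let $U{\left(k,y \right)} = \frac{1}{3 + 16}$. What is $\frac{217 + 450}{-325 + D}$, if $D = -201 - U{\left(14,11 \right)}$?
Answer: $- \frac{12673}{9995} \approx -1.2679$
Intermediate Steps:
$U{\left(k,y \right)} = \frac{1}{19}$
$D = - \frac{3820}{19}$ ($D = -201 - \frac{1}{19} = - \frac{3820}{19} \approx -201.05$)
$\frac{217 + 450}{-325 + D} = \frac{217 + 450}{-325 - \frac{3820}{19}} = \frac{667}{- \frac{9995}{19}} = 667 \left(- \frac{19}{9995}\right) = - \frac{12673}{9995}$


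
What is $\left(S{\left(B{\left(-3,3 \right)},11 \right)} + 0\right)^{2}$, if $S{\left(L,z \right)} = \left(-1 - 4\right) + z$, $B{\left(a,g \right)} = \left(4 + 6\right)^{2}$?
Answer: $36$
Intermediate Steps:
$B{\left(a,g \right)} = 100$ ($B{\left(a,g \right)} = 10^{2} = 100$)
$S{\left(L,z \right)} = -5 + z$
$\left(S{\left(B{\left(-3,3 \right)},11 \right)} + 0\right)^{2} = \left(\left(-5 + 11\right) + 0\right)^{2} = \left(6 + 0\right)^{2} = 6^{2} = 36$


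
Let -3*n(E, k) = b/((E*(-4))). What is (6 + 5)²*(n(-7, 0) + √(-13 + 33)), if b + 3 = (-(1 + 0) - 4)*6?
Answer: 1331/28 + 242*√5 ≈ 588.66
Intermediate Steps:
b = -33 (b = -3 + (-(1 + 0) - 4)*6 = -3 + (-1*1 - 4)*6 = -3 + (-1 - 4)*6 = -3 - 5*6 = -3 - 30 = -33)
n(E, k) = -11/(4*E) (n(E, k) = -(-11)/(E*(-4)) = -(-11)/((-4*E)) = -(-11)*(-1/(4*E)) = -11/(4*E))
(6 + 5)²*(n(-7, 0) + √(-13 + 33)) = (6 + 5)²*(-11/4/(-7) + √(-13 + 33)) = 11²*(-11/4*(-⅐) + √20) = 121*(11/28 + 2*√5) = 1331/28 + 242*√5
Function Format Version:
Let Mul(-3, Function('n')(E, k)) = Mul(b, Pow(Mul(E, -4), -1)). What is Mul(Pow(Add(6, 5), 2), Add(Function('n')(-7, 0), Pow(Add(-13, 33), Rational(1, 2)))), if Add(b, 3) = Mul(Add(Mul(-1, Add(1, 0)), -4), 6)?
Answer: Add(Rational(1331, 28), Mul(242, Pow(5, Rational(1, 2)))) ≈ 588.66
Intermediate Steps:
b = -33 (b = Add(-3, Mul(Add(Mul(-1, Add(1, 0)), -4), 6)) = Add(-3, Mul(Add(Mul(-1, 1), -4), 6)) = Add(-3, Mul(Add(-1, -4), 6)) = Add(-3, Mul(-5, 6)) = Add(-3, -30) = -33)
Function('n')(E, k) = Mul(Rational(-11, 4), Pow(E, -1)) (Function('n')(E, k) = Mul(Rational(-1, 3), Mul(-33, Pow(Mul(E, -4), -1))) = Mul(Rational(-1, 3), Mul(-33, Pow(Mul(-4, E), -1))) = Mul(Rational(-1, 3), Mul(-33, Mul(Rational(-1, 4), Pow(E, -1)))) = Mul(Rational(-1, 3), Mul(Rational(33, 4), Pow(E, -1))) = Mul(Rational(-11, 4), Pow(E, -1)))
Mul(Pow(Add(6, 5), 2), Add(Function('n')(-7, 0), Pow(Add(-13, 33), Rational(1, 2)))) = Mul(Pow(Add(6, 5), 2), Add(Mul(Rational(-11, 4), Pow(-7, -1)), Pow(Add(-13, 33), Rational(1, 2)))) = Mul(Pow(11, 2), Add(Mul(Rational(-11, 4), Rational(-1, 7)), Pow(20, Rational(1, 2)))) = Mul(121, Add(Rational(11, 28), Mul(2, Pow(5, Rational(1, 2))))) = Add(Rational(1331, 28), Mul(242, Pow(5, Rational(1, 2))))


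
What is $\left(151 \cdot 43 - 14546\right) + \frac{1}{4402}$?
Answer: $- \frac{35449305}{4402} \approx -8053.0$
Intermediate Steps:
$\left(151 \cdot 43 - 14546\right) + \frac{1}{4402} = \left(6493 - 14546\right) + \frac{1}{4402} = -8053 + \frac{1}{4402} = - \frac{35449305}{4402}$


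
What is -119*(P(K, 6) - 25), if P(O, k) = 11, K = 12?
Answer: 1666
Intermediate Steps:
-119*(P(K, 6) - 25) = -119*(11 - 25) = -119*(-14) = 1666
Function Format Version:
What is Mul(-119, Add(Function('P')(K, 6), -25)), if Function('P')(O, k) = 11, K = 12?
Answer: 1666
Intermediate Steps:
Mul(-119, Add(Function('P')(K, 6), -25)) = Mul(-119, Add(11, -25)) = Mul(-119, -14) = 1666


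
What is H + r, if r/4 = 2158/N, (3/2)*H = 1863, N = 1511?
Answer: 1885294/1511 ≈ 1247.7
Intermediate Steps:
H = 1242 (H = (⅔)*1863 = 1242)
r = 8632/1511 (r = 4*(2158/1511) = 8632/1511 ≈ 5.7128)
H + r = 1242 + 8632/1511 = 1885294/1511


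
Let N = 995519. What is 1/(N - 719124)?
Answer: 1/276395 ≈ 3.6180e-6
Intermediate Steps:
1/(N - 719124) = 1/(995519 - 719124) = 1/276395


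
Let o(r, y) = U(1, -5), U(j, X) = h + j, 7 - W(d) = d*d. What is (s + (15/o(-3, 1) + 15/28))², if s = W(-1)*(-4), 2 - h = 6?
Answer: 635209/784 ≈ 810.22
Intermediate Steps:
h = -4 (h = 2 - 1*6 = 2 - 6 = -4)
W(d) = 7 - d² (W(d) = 7 - d*d = 7 - d²)
U(j, X) = -4 + j
o(r, y) = -3 (o(r, y) = -4 + 1 = -3)
s = -24 (s = (7 - 1*(-1)²)*(-4) = (7 - 1*1)*(-4) = (7 - 1)*(-4) = 6*(-4) = -24)
(s + (15/o(-3, 1) + 15/28))² = (-24 + (15/(-3) + 15/28))² = (-24 + (15*(-⅓) + 15*(1/28)))² = (-24 + (-5 + 15/28))² = (-24 - 125/28)² = (-797/28)² = 635209/784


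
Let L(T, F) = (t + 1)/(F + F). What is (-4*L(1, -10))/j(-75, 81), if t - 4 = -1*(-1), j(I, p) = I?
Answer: -2/125 ≈ -0.016000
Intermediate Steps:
t = 5 (t = 4 - 1*(-1) = 4 + 1 = 5)
L(T, F) = 3/F (L(T, F) = (5 + 1)/(F + F) = 6/((2*F)) = 6*(1/(2*F)) = 3/F)
(-4*L(1, -10))/j(-75, 81) = -12/(-10)/(-75) = -12*(-1)/10*(-1/75) = -4*(-3/10)*(-1/75) = (6/5)*(-1/75) = -2/125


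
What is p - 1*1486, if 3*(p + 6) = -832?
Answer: -5308/3 ≈ -1769.3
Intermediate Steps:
p = -850/3 (p = -6 + (⅓)*(-832) = -6 - 832/3 = -850/3 ≈ -283.33)
p - 1*1486 = -850/3 - 1*1486 = -850/3 - 1486 = -5308/3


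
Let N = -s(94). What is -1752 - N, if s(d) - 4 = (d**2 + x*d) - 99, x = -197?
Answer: -11529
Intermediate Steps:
s(d) = -95 + d**2 - 197*d (s(d) = 4 + ((d**2 - 197*d) - 99) = 4 + (-99 + d**2 - 197*d) = -95 + d**2 - 197*d)
N = 9777 (N = -(-95 + 94**2 - 197*94) = -(-95 + 8836 - 18518) = -1*(-9777) = 9777)
-1752 - N = -1752 - 1*9777 = -1752 - 9777 = -11529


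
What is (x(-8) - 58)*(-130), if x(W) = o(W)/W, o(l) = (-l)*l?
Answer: 6500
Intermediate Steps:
o(l) = -l²
x(W) = -W (x(W) = (-W²)/W = -W)
(x(-8) - 58)*(-130) = (-1*(-8) - 58)*(-130) = (8 - 58)*(-130) = -50*(-130) = 6500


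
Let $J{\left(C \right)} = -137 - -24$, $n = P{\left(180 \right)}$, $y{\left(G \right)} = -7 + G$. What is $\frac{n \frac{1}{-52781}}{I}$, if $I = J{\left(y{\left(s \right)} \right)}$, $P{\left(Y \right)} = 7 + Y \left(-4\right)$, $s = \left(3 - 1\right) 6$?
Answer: $- \frac{713}{5964253} \approx -0.00011955$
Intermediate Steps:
$s = 12$ ($s = 2 \cdot 6 = 12$)
$P{\left(Y \right)} = 7 - 4 Y$
$n = -713$ ($n = 7 - 720 = -713$)
$J{\left(C \right)} = -113$ ($J{\left(C \right)} = -137 + 24 = -113$)
$I = -113$
$\frac{n \frac{1}{-52781}}{I} = \frac{\left(-713\right) \frac{1}{-52781}}{-113} = \left(-713\right) \left(- \frac{1}{52781}\right) \left(- \frac{1}{113}\right) = \frac{713}{52781} \left(- \frac{1}{113}\right) = - \frac{713}{5964253}$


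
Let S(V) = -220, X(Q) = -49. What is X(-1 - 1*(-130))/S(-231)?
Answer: 49/220 ≈ 0.22273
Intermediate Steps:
X(-1 - 1*(-130))/S(-231) = -49/(-220) = -49*(-1/220) = 49/220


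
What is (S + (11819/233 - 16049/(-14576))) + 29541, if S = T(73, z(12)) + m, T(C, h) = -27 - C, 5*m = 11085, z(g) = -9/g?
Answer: 107693166025/3396208 ≈ 31710.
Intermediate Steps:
m = 2217 (m = (1/5)*11085 = 2217)
S = 2117 (S = (-27 - 1*73) + 2217 = (-27 - 73) + 2217 = -100 + 2217 = 2117)
(S + (11819/233 - 16049/(-14576))) + 29541 = (2117 + (11819/233 - 16049/(-14576))) + 29541 = (2117 + (11819*(1/233) - 16049*(-1/14576))) + 29541 = (2117 + (11819/233 + 16049/14576)) + 29541 = (2117 + 176013161/3396208) + 29541 = 7365785497/3396208 + 29541 = 107693166025/3396208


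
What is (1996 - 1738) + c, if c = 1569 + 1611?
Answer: 3438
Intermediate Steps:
c = 3180
(1996 - 1738) + c = (1996 - 1738) + 3180 = 258 + 3180 = 3438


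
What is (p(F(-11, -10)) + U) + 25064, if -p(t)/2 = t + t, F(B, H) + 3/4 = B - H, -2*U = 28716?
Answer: 10713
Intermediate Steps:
U = -14358 (U = -½*28716 = -14358)
F(B, H) = -¾ + B - H (F(B, H) = -¾ + (B - H) = -¾ + B - H)
p(t) = -4*t (p(t) = -2*(t + t) = -4*t)
(p(F(-11, -10)) + U) + 25064 = (-4*(-¾ - 11 - 1*(-10)) - 14358) + 25064 = (-4*(-¾ - 11 + 10) - 14358) + 25064 = (-4*(-7/4) - 14358) + 25064 = (7 - 14358) + 25064 = -14351 + 25064 = 10713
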